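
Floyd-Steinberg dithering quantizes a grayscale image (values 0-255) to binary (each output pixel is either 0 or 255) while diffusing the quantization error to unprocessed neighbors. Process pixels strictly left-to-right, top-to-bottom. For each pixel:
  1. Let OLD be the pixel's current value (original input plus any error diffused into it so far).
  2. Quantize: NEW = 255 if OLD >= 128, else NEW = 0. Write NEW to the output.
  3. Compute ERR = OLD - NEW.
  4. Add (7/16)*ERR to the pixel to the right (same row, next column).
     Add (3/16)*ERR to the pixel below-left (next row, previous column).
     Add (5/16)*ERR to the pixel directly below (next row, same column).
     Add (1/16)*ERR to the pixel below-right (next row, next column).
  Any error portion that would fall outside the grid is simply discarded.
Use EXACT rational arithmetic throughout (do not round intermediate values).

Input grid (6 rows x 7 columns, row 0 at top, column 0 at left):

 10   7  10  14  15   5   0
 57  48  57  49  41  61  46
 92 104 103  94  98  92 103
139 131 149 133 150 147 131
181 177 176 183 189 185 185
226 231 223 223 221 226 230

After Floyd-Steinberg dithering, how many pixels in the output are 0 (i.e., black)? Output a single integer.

Answer: 22

Derivation:
(0,0): OLD=10 → NEW=0, ERR=10
(0,1): OLD=91/8 → NEW=0, ERR=91/8
(0,2): OLD=1917/128 → NEW=0, ERR=1917/128
(0,3): OLD=42091/2048 → NEW=0, ERR=42091/2048
(0,4): OLD=786157/32768 → NEW=0, ERR=786157/32768
(0,5): OLD=8124539/524288 → NEW=0, ERR=8124539/524288
(0,6): OLD=56871773/8388608 → NEW=0, ERR=56871773/8388608
(1,0): OLD=7969/128 → NEW=0, ERR=7969/128
(1,1): OLD=84199/1024 → NEW=0, ERR=84199/1024
(1,2): OLD=3349491/32768 → NEW=0, ERR=3349491/32768
(1,3): OLD=13838263/131072 → NEW=0, ERR=13838263/131072
(1,4): OLD=829445765/8388608 → NEW=0, ERR=829445765/8388608
(1,5): OLD=7507618197/67108864 → NEW=0, ERR=7507618197/67108864
(1,6): OLD=105260263195/1073741824 → NEW=0, ERR=105260263195/1073741824
(2,0): OLD=2078685/16384 → NEW=0, ERR=2078685/16384
(2,1): OLD=109187919/524288 → NEW=255, ERR=-24505521/524288
(2,2): OLD=1169616301/8388608 → NEW=255, ERR=-969478739/8388608
(2,3): OLD=6802083205/67108864 → NEW=0, ERR=6802083205/67108864
(2,4): OLD=107813578517/536870912 → NEW=255, ERR=-29088504043/536870912
(2,5): OLD=2195868211591/17179869184 → NEW=0, ERR=2195868211591/17179869184
(2,6): OLD=54026273210401/274877906944 → NEW=255, ERR=-16067593060319/274877906944
(3,0): OLD=1425089549/8388608 → NEW=255, ERR=-714005491/8388608
(3,1): OLD=4389946377/67108864 → NEW=0, ERR=4389946377/67108864
(3,2): OLD=84603774891/536870912 → NEW=255, ERR=-52298307669/536870912
(3,3): OLD=224786080957/2147483648 → NEW=0, ERR=224786080957/2147483648
(3,4): OLD=57494483863565/274877906944 → NEW=255, ERR=-12599382407155/274877906944
(3,5): OLD=335445261979255/2199023255552 → NEW=255, ERR=-225305668186505/2199023255552
(3,6): OLD=2670380475002345/35184372088832 → NEW=0, ERR=2670380475002345/35184372088832
(4,0): OLD=178956889635/1073741824 → NEW=255, ERR=-94847275485/1073741824
(4,1): OLD=2322919078471/17179869184 → NEW=255, ERR=-2057947563449/17179869184
(4,2): OLD=32123841666441/274877906944 → NEW=0, ERR=32123841666441/274877906944
(4,3): OLD=554498807130803/2199023255552 → NEW=255, ERR=-6252123034957/2199023255552
(4,4): OLD=2828185054799401/17592186044416 → NEW=255, ERR=-1657822386526679/17592186044416
(4,5): OLD=69310194993540009/562949953421312 → NEW=0, ERR=69310194993540009/562949953421312
(4,6): OLD=2307455414026305903/9007199254740992 → NEW=255, ERR=10619604067352943/9007199254740992
(5,0): OLD=48360782240197/274877906944 → NEW=255, ERR=-21733084030523/274877906944
(5,1): OLD=385635986625303/2199023255552 → NEW=255, ERR=-175114943540457/2199023255552
(5,2): OLD=3811545190228817/17592186044416 → NEW=255, ERR=-674462251097263/17592186044416
(5,3): OLD=27440028917234677/140737488355328 → NEW=255, ERR=-8448030613373963/140737488355328
(5,4): OLD=1695124637762690663/9007199254740992 → NEW=255, ERR=-601711172196262297/9007199254740992
(5,5): OLD=16542961824776595447/72057594037927936 → NEW=255, ERR=-1831724654895028233/72057594037927936
(5,6): OLD=261646362597176845721/1152921504606846976 → NEW=255, ERR=-32348621077569133159/1152921504606846976
Output grid:
  Row 0: .......  (7 black, running=7)
  Row 1: .......  (7 black, running=14)
  Row 2: .##.#.#  (3 black, running=17)
  Row 3: #.#.##.  (3 black, running=20)
  Row 4: ##.##.#  (2 black, running=22)
  Row 5: #######  (0 black, running=22)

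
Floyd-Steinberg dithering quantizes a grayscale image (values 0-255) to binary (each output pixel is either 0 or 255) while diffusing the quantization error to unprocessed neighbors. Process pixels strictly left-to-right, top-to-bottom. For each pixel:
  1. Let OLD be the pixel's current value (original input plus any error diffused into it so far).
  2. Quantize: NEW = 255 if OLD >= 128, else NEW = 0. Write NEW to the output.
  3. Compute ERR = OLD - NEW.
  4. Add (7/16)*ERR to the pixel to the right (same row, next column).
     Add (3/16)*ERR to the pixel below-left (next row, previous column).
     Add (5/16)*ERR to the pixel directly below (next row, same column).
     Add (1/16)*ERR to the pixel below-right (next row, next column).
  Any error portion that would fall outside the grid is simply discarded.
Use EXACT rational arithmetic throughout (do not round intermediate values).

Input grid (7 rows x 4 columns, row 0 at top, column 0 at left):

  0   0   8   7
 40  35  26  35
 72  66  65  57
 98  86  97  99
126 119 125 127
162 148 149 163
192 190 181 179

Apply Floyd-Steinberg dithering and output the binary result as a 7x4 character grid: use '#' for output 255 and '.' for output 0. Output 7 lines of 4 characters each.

(0,0): OLD=0 → NEW=0, ERR=0
(0,1): OLD=0 → NEW=0, ERR=0
(0,2): OLD=8 → NEW=0, ERR=8
(0,3): OLD=21/2 → NEW=0, ERR=21/2
(1,0): OLD=40 → NEW=0, ERR=40
(1,1): OLD=54 → NEW=0, ERR=54
(1,2): OLD=1731/32 → NEW=0, ERR=1731/32
(1,3): OLD=31973/512 → NEW=0, ERR=31973/512
(2,0): OLD=757/8 → NEW=0, ERR=757/8
(2,1): OLD=70101/512 → NEW=255, ERR=-60459/512
(2,2): OLD=185657/4096 → NEW=0, ERR=185657/4096
(2,3): OLD=6535639/65536 → NEW=0, ERR=6535639/65536
(3,0): OLD=863679/8192 → NEW=0, ERR=863679/8192
(3,1): OLD=14370335/131072 → NEW=0, ERR=14370335/131072
(3,2): OLD=357457539/2097152 → NEW=255, ERR=-177316221/2097152
(3,3): OLD=3221433845/33554432 → NEW=0, ERR=3221433845/33554432
(4,0): OLD=376446477/2097152 → NEW=255, ERR=-158327283/2097152
(4,1): OLD=930866597/8388608 → NEW=0, ERR=930866597/8388608
(4,2): OLD=92330938331/536870912 → NEW=255, ERR=-44571144229/536870912
(4,3): OLD=991245438605/8589934592 → NEW=0, ERR=991245438605/8589934592
(5,0): OLD=21369326067/134217728 → NEW=255, ERR=-12856194573/134217728
(5,1): OLD=1034968965477/8589934592 → NEW=0, ERR=1034968965477/8589934592
(5,2): OLD=14042219499245/68719476736 → NEW=255, ERR=-3481247068435/68719476736
(5,3): OLD=188796376931331/1099511627776 → NEW=255, ERR=-91579088151549/1099511627776
(6,0): OLD=25379203699695/137438953472 → NEW=255, ERR=-9667729435665/137438953472
(6,1): OLD=398885604090023/2199023255552 → NEW=255, ERR=-161865326075737/2199023255552
(6,2): OLD=4393792060851651/35184372088832 → NEW=0, ERR=4393792060851651/35184372088832
(6,3): OLD=115089533485089845/562949953421312 → NEW=255, ERR=-28462704637344715/562949953421312
Row 0: ....
Row 1: ....
Row 2: .#..
Row 3: ..#.
Row 4: #.#.
Row 5: #.##
Row 6: ##.#

Answer: ....
....
.#..
..#.
#.#.
#.##
##.#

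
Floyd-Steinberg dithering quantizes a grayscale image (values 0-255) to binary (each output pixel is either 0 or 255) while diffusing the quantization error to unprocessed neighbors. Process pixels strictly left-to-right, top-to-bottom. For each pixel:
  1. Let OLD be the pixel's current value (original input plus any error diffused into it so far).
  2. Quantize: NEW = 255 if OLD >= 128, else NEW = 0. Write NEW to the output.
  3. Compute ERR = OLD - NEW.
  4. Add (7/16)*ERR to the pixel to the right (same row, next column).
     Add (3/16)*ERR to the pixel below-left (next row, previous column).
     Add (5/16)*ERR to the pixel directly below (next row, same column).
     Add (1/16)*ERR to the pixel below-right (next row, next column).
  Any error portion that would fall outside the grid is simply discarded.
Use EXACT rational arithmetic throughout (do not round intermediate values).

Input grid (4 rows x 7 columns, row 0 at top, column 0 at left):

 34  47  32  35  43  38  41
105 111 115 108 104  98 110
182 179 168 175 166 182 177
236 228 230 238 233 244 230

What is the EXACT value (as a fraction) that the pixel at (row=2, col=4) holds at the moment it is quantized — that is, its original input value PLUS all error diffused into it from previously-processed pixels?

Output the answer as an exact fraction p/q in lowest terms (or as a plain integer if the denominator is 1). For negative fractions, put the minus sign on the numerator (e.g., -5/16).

Answer: 74213131009/536870912

Derivation:
(0,0): OLD=34 → NEW=0, ERR=34
(0,1): OLD=495/8 → NEW=0, ERR=495/8
(0,2): OLD=7561/128 → NEW=0, ERR=7561/128
(0,3): OLD=124607/2048 → NEW=0, ERR=124607/2048
(0,4): OLD=2281273/32768 → NEW=0, ERR=2281273/32768
(0,5): OLD=35891855/524288 → NEW=0, ERR=35891855/524288
(0,6): OLD=595175913/8388608 → NEW=0, ERR=595175913/8388608
(1,0): OLD=16285/128 → NEW=0, ERR=16285/128
(1,1): OLD=203979/1024 → NEW=255, ERR=-57141/1024
(1,2): OLD=4073767/32768 → NEW=0, ERR=4073767/32768
(1,3): OLD=25971867/131072 → NEW=255, ERR=-7451493/131072
(1,4): OLD=985850225/8388608 → NEW=0, ERR=985850225/8388608
(1,5): OLD=12647585473/67108864 → NEW=255, ERR=-4465174847/67108864
(1,6): OLD=115256570671/1073741824 → NEW=0, ERR=115256570671/1073741824
(2,0): OLD=3461865/16384 → NEW=255, ERR=-716055/16384
(2,1): OLD=91070483/524288 → NEW=255, ERR=-42622957/524288
(2,2): OLD=1318152697/8388608 → NEW=255, ERR=-820942343/8388608
(2,3): OLD=9678731633/67108864 → NEW=255, ERR=-7434028687/67108864
(2,4): OLD=74213131009/536870912 → NEW=255, ERR=-62688951551/536870912
Target (2,4): original=166, with diffused error = 74213131009/536870912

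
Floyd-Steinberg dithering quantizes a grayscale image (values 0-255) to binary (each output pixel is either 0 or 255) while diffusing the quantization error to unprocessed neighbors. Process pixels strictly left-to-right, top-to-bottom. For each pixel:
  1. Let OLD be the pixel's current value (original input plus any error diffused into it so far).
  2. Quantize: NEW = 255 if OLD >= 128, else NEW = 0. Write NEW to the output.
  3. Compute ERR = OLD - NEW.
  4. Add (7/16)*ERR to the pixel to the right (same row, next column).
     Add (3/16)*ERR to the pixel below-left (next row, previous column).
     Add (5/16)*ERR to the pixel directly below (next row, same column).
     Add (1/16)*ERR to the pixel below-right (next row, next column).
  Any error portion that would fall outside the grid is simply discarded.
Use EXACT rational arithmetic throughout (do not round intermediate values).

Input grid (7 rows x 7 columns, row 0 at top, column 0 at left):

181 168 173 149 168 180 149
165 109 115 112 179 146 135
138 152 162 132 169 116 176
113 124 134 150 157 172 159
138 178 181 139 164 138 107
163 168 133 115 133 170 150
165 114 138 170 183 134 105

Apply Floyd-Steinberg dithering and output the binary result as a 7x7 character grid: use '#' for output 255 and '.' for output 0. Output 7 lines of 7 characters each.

(0,0): OLD=181 → NEW=255, ERR=-74
(0,1): OLD=1085/8 → NEW=255, ERR=-955/8
(0,2): OLD=15459/128 → NEW=0, ERR=15459/128
(0,3): OLD=413365/2048 → NEW=255, ERR=-108875/2048
(0,4): OLD=4742899/32768 → NEW=255, ERR=-3612941/32768
(0,5): OLD=69081253/524288 → NEW=255, ERR=-64612187/524288
(0,6): OLD=797617283/8388608 → NEW=0, ERR=797617283/8388608
(1,0): OLD=15295/128 → NEW=0, ERR=15295/128
(1,1): OLD=145401/1024 → NEW=255, ERR=-115719/1024
(1,2): OLD=2813869/32768 → NEW=0, ERR=2813869/32768
(1,3): OLD=15706505/131072 → NEW=0, ERR=15706505/131072
(1,4): OLD=1430599131/8388608 → NEW=255, ERR=-708495909/8388608
(1,5): OLD=5467640459/67108864 → NEW=0, ERR=5467640459/67108864
(1,6): OLD=206862960837/1073741824 → NEW=255, ERR=-66941204283/1073741824
(2,0): OLD=2525635/16384 → NEW=255, ERR=-1652285/16384
(2,1): OLD=50401873/524288 → NEW=0, ERR=50401873/524288
(2,2): OLD=2066107059/8388608 → NEW=255, ERR=-72987981/8388608
(2,3): OLD=10413384283/67108864 → NEW=255, ERR=-6699376037/67108864
(2,4): OLD=65335775787/536870912 → NEW=0, ERR=65335775787/536870912
(2,5): OLD=3053465833881/17179869184 → NEW=255, ERR=-1327400808039/17179869184
(2,6): OLD=35131125580735/274877906944 → NEW=0, ERR=35131125580735/274877906944
(3,0): OLD=834752723/8388608 → NEW=0, ERR=834752723/8388608
(3,1): OLD=12726741655/67108864 → NEW=255, ERR=-4386018665/67108864
(3,2): OLD=48306533077/536870912 → NEW=0, ERR=48306533077/536870912
(3,3): OLD=387499243859/2147483648 → NEW=255, ERR=-160109086381/2147483648
(3,4): OLD=38946203989203/274877906944 → NEW=255, ERR=-31147662281517/274877906944
(3,5): OLD=285541796620649/2199023255552 → NEW=255, ERR=-275209133545111/2199023255552
(3,6): OLD=4903188947108919/35184372088832 → NEW=255, ERR=-4068825935543241/35184372088832
(4,0): OLD=168408424637/1073741824 → NEW=255, ERR=-105395740483/1073741824
(4,1): OLD=2366052585177/17179869184 → NEW=255, ERR=-2014814056743/17179869184
(4,2): OLD=38412809200599/274877906944 → NEW=255, ERR=-31681057070121/274877906944
(4,3): OLD=109190604179821/2199023255552 → NEW=0, ERR=109190604179821/2199023255552
(4,4): OLD=2149542827738519/17592186044416 → NEW=0, ERR=2149542827738519/17592186044416
(4,5): OLD=69570583898207543/562949953421312 → NEW=0, ERR=69570583898207543/562949953421312
(4,6): OLD=1054804794513731249/9007199254740992 → NEW=0, ERR=1054804794513731249/9007199254740992
(5,0): OLD=30328997423003/274877906944 → NEW=0, ERR=30328997423003/274877906944
(5,1): OLD=333982595256521/2199023255552 → NEW=255, ERR=-226768334909239/2199023255552
(5,2): OLD=947288236960751/17592186044416 → NEW=0, ERR=947288236960751/17592186044416
(5,3): OLD=23894652489185675/140737488355328 → NEW=255, ERR=-11993407041422965/140737488355328
(5,4): OLD=1442733502523528761/9007199254740992 → NEW=255, ERR=-854102307435424199/9007199254740992
(5,5): OLD=14175746422023723881/72057594037927936 → NEW=255, ERR=-4198940057647899799/72057594037927936
(5,6): OLD=194642871807011563271/1152921504606846976 → NEW=255, ERR=-99352111867734415609/1152921504606846976
(6,0): OLD=6338276286849683/35184372088832 → NEW=255, ERR=-2633738595802477/35184372088832
(6,1): OLD=37164498818581999/562949953421312 → NEW=0, ERR=37164498818581999/562949953421312
(6,2): OLD=1452737528564210285/9007199254740992 → NEW=255, ERR=-844098281394742675/9007199254740992
(6,3): OLD=6337854202447291315/72057594037927936 → NEW=0, ERR=6337854202447291315/72057594037927936
(6,4): OLD=25306009735576851297/144115188075855872 → NEW=255, ERR=-11443363223766396063/144115188075855872
(6,5): OLD=1087738729779392208797/18446744073709551616 → NEW=0, ERR=1087738729779392208797/18446744073709551616
(6,6): OLD=29581603548111176579195/295147905179352825856 → NEW=0, ERR=29581603548111176579195/295147905179352825856
Row 0: ##.###.
Row 1: .#..#.#
Row 2: #.##.#.
Row 3: .#.####
Row 4: ###....
Row 5: .#.####
Row 6: #.#.#..

Answer: ##.###.
.#..#.#
#.##.#.
.#.####
###....
.#.####
#.#.#..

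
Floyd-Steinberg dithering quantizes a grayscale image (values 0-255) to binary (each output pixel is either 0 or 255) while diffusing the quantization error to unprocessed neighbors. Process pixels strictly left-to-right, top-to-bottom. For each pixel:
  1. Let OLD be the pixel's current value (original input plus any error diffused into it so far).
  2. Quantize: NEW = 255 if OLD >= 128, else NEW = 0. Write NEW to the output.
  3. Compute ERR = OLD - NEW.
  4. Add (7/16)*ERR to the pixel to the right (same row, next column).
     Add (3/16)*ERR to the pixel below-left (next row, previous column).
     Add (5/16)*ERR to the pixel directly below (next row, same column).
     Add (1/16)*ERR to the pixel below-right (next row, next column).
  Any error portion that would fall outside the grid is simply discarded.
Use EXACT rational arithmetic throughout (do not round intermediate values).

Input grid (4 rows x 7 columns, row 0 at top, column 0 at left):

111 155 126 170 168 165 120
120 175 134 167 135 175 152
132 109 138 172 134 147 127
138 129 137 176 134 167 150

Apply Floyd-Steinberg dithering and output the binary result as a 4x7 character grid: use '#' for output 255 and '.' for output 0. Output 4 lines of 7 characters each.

Answer: .#.##.#
##.#.#.
..##.##
##.#.#.

Derivation:
(0,0): OLD=111 → NEW=0, ERR=111
(0,1): OLD=3257/16 → NEW=255, ERR=-823/16
(0,2): OLD=26495/256 → NEW=0, ERR=26495/256
(0,3): OLD=881785/4096 → NEW=255, ERR=-162695/4096
(0,4): OLD=9871183/65536 → NEW=255, ERR=-6840497/65536
(0,5): OLD=125131561/1048576 → NEW=0, ERR=125131561/1048576
(0,6): OLD=2889186847/16777216 → NEW=255, ERR=-1389003233/16777216
(1,0): OLD=37131/256 → NEW=255, ERR=-28149/256
(1,1): OLD=280909/2048 → NEW=255, ERR=-241331/2048
(1,2): OLD=6824017/65536 → NEW=0, ERR=6824017/65536
(1,3): OLD=49031485/262144 → NEW=255, ERR=-17815235/262144
(1,4): OLD=1552602583/16777216 → NEW=0, ERR=1552602583/16777216
(1,5): OLD=30968385415/134217728 → NEW=255, ERR=-3257135225/134217728
(1,6): OLD=264074278409/2147483648 → NEW=0, ERR=264074278409/2147483648
(2,0): OLD=2475423/32768 → NEW=0, ERR=2475423/32768
(2,1): OLD=123603653/1048576 → NEW=0, ERR=123603653/1048576
(2,2): OLD=3389058447/16777216 → NEW=255, ERR=-889131633/16777216
(2,3): OLD=20325428951/134217728 → NEW=255, ERR=-13900091689/134217728
(2,4): OLD=116836732167/1073741824 → NEW=0, ERR=116836732167/1073741824
(2,5): OLD=7416980938285/34359738368 → NEW=255, ERR=-1344752345555/34359738368
(2,6): OLD=80697837600011/549755813888 → NEW=255, ERR=-59489894941429/549755813888
(3,0): OLD=3082134447/16777216 → NEW=255, ERR=-1196055633/16777216
(3,1): OLD=17372049155/134217728 → NEW=255, ERR=-16853471485/134217728
(3,2): OLD=57393343289/1073741824 → NEW=0, ERR=57393343289/1073741824
(3,3): OLD=790753120959/4294967296 → NEW=255, ERR=-304463539521/4294967296
(3,4): OLD=67718517485487/549755813888 → NEW=0, ERR=67718517485487/549755813888
(3,5): OLD=858373845753981/4398046511104 → NEW=255, ERR=-263128014577539/4398046511104
(3,6): OLD=6161691426718627/70368744177664 → NEW=0, ERR=6161691426718627/70368744177664
Row 0: .#.##.#
Row 1: ##.#.#.
Row 2: ..##.##
Row 3: ##.#.#.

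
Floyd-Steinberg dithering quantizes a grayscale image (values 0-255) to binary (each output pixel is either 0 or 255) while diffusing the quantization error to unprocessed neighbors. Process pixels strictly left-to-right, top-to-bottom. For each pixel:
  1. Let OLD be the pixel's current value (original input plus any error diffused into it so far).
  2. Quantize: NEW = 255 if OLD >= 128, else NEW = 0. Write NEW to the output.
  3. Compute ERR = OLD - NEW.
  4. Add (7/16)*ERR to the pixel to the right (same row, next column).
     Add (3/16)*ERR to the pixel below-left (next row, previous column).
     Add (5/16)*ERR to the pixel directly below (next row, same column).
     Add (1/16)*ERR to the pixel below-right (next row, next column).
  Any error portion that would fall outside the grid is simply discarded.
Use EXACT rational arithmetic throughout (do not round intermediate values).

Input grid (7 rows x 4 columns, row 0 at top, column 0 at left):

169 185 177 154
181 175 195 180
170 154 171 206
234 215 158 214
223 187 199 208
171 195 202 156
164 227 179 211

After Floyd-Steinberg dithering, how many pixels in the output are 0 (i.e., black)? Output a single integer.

(0,0): OLD=169 → NEW=255, ERR=-86
(0,1): OLD=1179/8 → NEW=255, ERR=-861/8
(0,2): OLD=16629/128 → NEW=255, ERR=-16011/128
(0,3): OLD=203315/2048 → NEW=0, ERR=203315/2048
(1,0): OLD=17145/128 → NEW=255, ERR=-15495/128
(1,1): OLD=61007/1024 → NEW=0, ERR=61007/1024
(1,2): OLD=6352507/32768 → NEW=255, ERR=-2003333/32768
(1,3): OLD=92514893/524288 → NEW=255, ERR=-41178547/524288
(2,0): OLD=2348501/16384 → NEW=255, ERR=-1829419/16384
(2,1): OLD=54912887/524288 → NEW=0, ERR=54912887/524288
(2,2): OLD=195784435/1048576 → NEW=255, ERR=-71602445/1048576
(2,3): OLD=2478997255/16777216 → NEW=255, ERR=-1799192825/16777216
(3,0): OLD=1834965893/8388608 → NEW=255, ERR=-304129147/8388608
(3,1): OLD=28465817243/134217728 → NEW=255, ERR=-5759703397/134217728
(3,2): OLD=224035999077/2147483648 → NEW=0, ERR=224035999077/2147483648
(3,3): OLD=7623110788931/34359738368 → NEW=255, ERR=-1138622494909/34359738368
(4,0): OLD=437279411553/2147483648 → NEW=255, ERR=-110328918687/2147483648
(4,1): OLD=2893221653923/17179869184 → NEW=255, ERR=-1487644987997/17179869184
(4,2): OLD=101606905503555/549755813888 → NEW=255, ERR=-38580827037885/549755813888
(4,3): OLD=1525784975525061/8796093022208 → NEW=255, ERR=-717218745137979/8796093022208
(5,0): OLD=38128030375953/274877906944 → NEW=255, ERR=-31965835894767/274877906944
(5,1): OLD=885706554426775/8796093022208 → NEW=0, ERR=885706554426775/8796093022208
(5,2): OLD=894660059264515/4398046511104 → NEW=255, ERR=-226841801067005/4398046511104
(5,3): OLD=14575876010197043/140737488355328 → NEW=0, ERR=14575876010197043/140737488355328
(6,0): OLD=20623534010391397/140737488355328 → NEW=255, ERR=-15264525520217243/140737488355328
(6,1): OLD=437020082538619411/2251799813685248 → NEW=255, ERR=-137188869951118829/2251799813685248
(6,2): OLD=5834500492427898133/36028797018963968 → NEW=255, ERR=-3352842747407913707/36028797018963968
(6,3): OLD=114962152762878270099/576460752303423488 → NEW=255, ERR=-32035339074494719341/576460752303423488
Output grid:
  Row 0: ###.  (1 black, running=1)
  Row 1: #.##  (1 black, running=2)
  Row 2: #.##  (1 black, running=3)
  Row 3: ##.#  (1 black, running=4)
  Row 4: ####  (0 black, running=4)
  Row 5: #.#.  (2 black, running=6)
  Row 6: ####  (0 black, running=6)

Answer: 6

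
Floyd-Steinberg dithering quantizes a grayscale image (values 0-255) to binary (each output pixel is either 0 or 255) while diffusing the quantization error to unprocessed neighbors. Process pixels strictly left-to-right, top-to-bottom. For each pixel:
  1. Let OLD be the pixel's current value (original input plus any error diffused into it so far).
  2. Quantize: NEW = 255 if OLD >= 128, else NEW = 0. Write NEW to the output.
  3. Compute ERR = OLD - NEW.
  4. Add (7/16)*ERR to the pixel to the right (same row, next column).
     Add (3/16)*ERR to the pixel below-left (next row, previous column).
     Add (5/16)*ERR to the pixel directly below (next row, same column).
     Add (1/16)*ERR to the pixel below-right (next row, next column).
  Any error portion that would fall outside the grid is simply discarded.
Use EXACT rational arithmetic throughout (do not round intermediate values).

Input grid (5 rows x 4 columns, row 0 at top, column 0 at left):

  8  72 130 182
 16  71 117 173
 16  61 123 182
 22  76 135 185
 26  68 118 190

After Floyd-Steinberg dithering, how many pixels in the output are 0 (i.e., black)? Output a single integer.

Answer: 12

Derivation:
(0,0): OLD=8 → NEW=0, ERR=8
(0,1): OLD=151/2 → NEW=0, ERR=151/2
(0,2): OLD=5217/32 → NEW=255, ERR=-2943/32
(0,3): OLD=72583/512 → NEW=255, ERR=-57977/512
(1,0): OLD=1045/32 → NEW=0, ERR=1045/32
(1,1): OLD=23587/256 → NEW=0, ERR=23587/256
(1,2): OLD=917967/8192 → NEW=0, ERR=917967/8192
(1,3): OLD=23709657/131072 → NEW=255, ERR=-9713703/131072
(2,0): OLD=178097/4096 → NEW=0, ERR=178097/4096
(2,1): OLD=17284091/131072 → NEW=255, ERR=-16139269/131072
(2,2): OLD=25168451/262144 → NEW=0, ERR=25168451/262144
(2,3): OLD=871780399/4194304 → NEW=255, ERR=-197767121/4194304
(3,0): OLD=26215057/2097152 → NEW=0, ERR=26215057/2097152
(3,1): OLD=2137729199/33554432 → NEW=0, ERR=2137729199/33554432
(3,2): OLD=94671422385/536870912 → NEW=255, ERR=-42230660175/536870912
(3,3): OLD=1218497308503/8589934592 → NEW=255, ERR=-971936012457/8589934592
(4,0): OLD=22469035869/536870912 → NEW=0, ERR=22469035869/536870912
(4,1): OLD=396218106663/4294967296 → NEW=0, ERR=396218106663/4294967296
(4,2): OLD=16017847826551/137438953472 → NEW=0, ERR=16017847826551/137438953472
(4,3): OLD=441373423339377/2199023255552 → NEW=255, ERR=-119377506826383/2199023255552
Output grid:
  Row 0: ..##  (2 black, running=2)
  Row 1: ...#  (3 black, running=5)
  Row 2: .#.#  (2 black, running=7)
  Row 3: ..##  (2 black, running=9)
  Row 4: ...#  (3 black, running=12)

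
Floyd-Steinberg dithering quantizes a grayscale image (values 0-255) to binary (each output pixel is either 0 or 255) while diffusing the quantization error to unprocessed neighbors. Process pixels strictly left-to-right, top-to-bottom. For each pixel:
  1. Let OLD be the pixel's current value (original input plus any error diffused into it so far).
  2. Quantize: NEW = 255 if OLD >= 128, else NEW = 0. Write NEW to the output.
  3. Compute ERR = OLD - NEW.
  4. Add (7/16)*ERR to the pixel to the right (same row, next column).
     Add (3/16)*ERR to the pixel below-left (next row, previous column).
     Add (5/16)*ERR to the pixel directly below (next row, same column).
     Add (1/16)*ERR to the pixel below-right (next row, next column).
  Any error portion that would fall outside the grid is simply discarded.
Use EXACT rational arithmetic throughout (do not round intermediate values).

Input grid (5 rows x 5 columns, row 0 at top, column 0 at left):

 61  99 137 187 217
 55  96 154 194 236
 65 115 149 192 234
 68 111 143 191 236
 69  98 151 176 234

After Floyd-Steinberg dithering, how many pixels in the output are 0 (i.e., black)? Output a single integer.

Answer: 10

Derivation:
(0,0): OLD=61 → NEW=0, ERR=61
(0,1): OLD=2011/16 → NEW=0, ERR=2011/16
(0,2): OLD=49149/256 → NEW=255, ERR=-16131/256
(0,3): OLD=653035/4096 → NEW=255, ERR=-391445/4096
(0,4): OLD=11481197/65536 → NEW=255, ERR=-5230483/65536
(1,0): OLD=24993/256 → NEW=0, ERR=24993/256
(1,1): OLD=348135/2048 → NEW=255, ERR=-174105/2048
(1,2): OLD=5705075/65536 → NEW=0, ERR=5705075/65536
(1,3): OLD=48055671/262144 → NEW=255, ERR=-18791049/262144
(1,4): OLD=728656261/4194304 → NEW=255, ERR=-340891259/4194304
(2,0): OLD=2607325/32768 → NEW=0, ERR=2607325/32768
(2,1): OLD=152745423/1048576 → NEW=255, ERR=-114641457/1048576
(2,2): OLD=1839086637/16777216 → NEW=0, ERR=1839086637/16777216
(2,3): OLD=55769882423/268435456 → NEW=255, ERR=-12681158857/268435456
(2,4): OLD=787926998209/4294967296 → NEW=255, ERR=-307289662271/4294967296
(3,0): OLD=1214098317/16777216 → NEW=0, ERR=1214098317/16777216
(3,1): OLD=17987958793/134217728 → NEW=255, ERR=-16237561847/134217728
(3,2): OLD=466589698867/4294967296 → NEW=0, ERR=466589698867/4294967296
(3,3): OLD=1865749054043/8589934592 → NEW=255, ERR=-324684266917/8589934592
(3,4): OLD=26684109444839/137438953472 → NEW=255, ERR=-8362823690521/137438953472
(4,0): OLD=148027618851/2147483648 → NEW=0, ERR=148027618851/2147483648
(4,1): OLD=7919463754275/68719476736 → NEW=0, ERR=7919463754275/68719476736
(4,2): OLD=242683623911789/1099511627776 → NEW=255, ERR=-37691841171091/1099511627776
(4,3): OLD=2543323119130147/17592186044416 → NEW=255, ERR=-1942684322195933/17592186044416
(4,4): OLD=46249193754342517/281474976710656 → NEW=255, ERR=-25526925306874763/281474976710656
Output grid:
  Row 0: ..###  (2 black, running=2)
  Row 1: .#.##  (2 black, running=4)
  Row 2: .#.##  (2 black, running=6)
  Row 3: .#.##  (2 black, running=8)
  Row 4: ..###  (2 black, running=10)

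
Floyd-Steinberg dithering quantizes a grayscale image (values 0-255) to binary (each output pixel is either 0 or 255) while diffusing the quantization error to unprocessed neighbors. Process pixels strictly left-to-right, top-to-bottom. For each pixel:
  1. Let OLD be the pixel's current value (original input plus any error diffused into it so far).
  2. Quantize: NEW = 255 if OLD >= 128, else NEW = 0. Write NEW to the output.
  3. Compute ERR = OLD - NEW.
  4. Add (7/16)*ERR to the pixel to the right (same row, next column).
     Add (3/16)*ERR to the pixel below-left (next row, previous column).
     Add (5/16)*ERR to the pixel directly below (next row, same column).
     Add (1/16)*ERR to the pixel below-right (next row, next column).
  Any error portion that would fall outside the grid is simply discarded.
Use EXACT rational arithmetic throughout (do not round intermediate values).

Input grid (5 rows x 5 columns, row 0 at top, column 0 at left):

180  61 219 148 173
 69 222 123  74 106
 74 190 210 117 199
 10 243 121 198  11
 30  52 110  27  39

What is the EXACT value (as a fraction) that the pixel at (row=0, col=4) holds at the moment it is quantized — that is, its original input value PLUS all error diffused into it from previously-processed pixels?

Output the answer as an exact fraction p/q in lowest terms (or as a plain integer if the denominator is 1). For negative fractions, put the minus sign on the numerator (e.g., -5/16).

Answer: 7972933/65536

Derivation:
(0,0): OLD=180 → NEW=255, ERR=-75
(0,1): OLD=451/16 → NEW=0, ERR=451/16
(0,2): OLD=59221/256 → NEW=255, ERR=-6059/256
(0,3): OLD=563795/4096 → NEW=255, ERR=-480685/4096
(0,4): OLD=7972933/65536 → NEW=0, ERR=7972933/65536
Target (0,4): original=173, with diffused error = 7972933/65536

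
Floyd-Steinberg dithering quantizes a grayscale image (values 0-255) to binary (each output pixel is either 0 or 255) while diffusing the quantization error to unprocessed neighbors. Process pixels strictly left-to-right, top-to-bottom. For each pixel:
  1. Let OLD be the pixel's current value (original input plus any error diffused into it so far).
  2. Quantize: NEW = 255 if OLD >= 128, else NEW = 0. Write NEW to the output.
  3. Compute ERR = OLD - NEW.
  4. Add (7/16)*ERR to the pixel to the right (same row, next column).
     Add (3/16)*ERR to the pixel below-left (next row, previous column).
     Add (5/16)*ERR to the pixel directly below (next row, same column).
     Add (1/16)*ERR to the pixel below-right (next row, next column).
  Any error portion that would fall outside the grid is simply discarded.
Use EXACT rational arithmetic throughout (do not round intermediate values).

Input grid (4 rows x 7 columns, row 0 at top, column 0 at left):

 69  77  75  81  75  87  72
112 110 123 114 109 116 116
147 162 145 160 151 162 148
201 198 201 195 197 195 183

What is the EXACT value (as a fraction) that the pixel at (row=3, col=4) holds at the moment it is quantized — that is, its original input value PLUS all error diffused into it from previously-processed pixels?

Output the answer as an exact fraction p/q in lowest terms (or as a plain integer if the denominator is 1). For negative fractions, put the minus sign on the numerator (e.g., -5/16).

Answer: 115493987203829/549755813888

Derivation:
(0,0): OLD=69 → NEW=0, ERR=69
(0,1): OLD=1715/16 → NEW=0, ERR=1715/16
(0,2): OLD=31205/256 → NEW=0, ERR=31205/256
(0,3): OLD=550211/4096 → NEW=255, ERR=-494269/4096
(0,4): OLD=1455317/65536 → NEW=0, ERR=1455317/65536
(0,5): OLD=101413331/1048576 → NEW=0, ERR=101413331/1048576
(0,6): OLD=1917852869/16777216 → NEW=0, ERR=1917852869/16777216
(1,0): OLD=39337/256 → NEW=255, ERR=-25943/256
(1,1): OLD=258719/2048 → NEW=0, ERR=258719/2048
(1,2): OLD=13135627/65536 → NEW=255, ERR=-3576053/65536
(1,3): OLD=16829551/262144 → NEW=0, ERR=16829551/262144
(1,4): OLD=2594076461/16777216 → NEW=255, ERR=-1684113619/16777216
(1,5): OLD=16794451901/134217728 → NEW=0, ERR=16794451901/134217728
(1,6): OLD=456364287603/2147483648 → NEW=255, ERR=-91244042637/2147483648
(2,0): OLD=4555333/32768 → NEW=255, ERR=-3800507/32768
(2,1): OLD=140687687/1048576 → NEW=255, ERR=-126699193/1048576
(2,2): OLD=1594136469/16777216 → NEW=0, ERR=1594136469/16777216
(2,3): OLD=26763137069/134217728 → NEW=255, ERR=-7462383571/134217728
(2,4): OLD=131834443453/1073741824 → NEW=0, ERR=131834443453/1073741824
(2,5): OLD=8266217304895/34359738368 → NEW=255, ERR=-495515978945/34359738368
(2,6): OLD=74895104878505/549755813888 → NEW=255, ERR=-65292627662935/549755813888
(3,0): OLD=2384041717/16777216 → NEW=255, ERR=-1894148363/16777216
(3,1): OLD=16295898065/134217728 → NEW=0, ERR=16295898065/134217728
(3,2): OLD=285438155523/1073741824 → NEW=255, ERR=11633990403/1073741824
(3,3): OLD=907636286309/4294967296 → NEW=255, ERR=-187580374171/4294967296
(3,4): OLD=115493987203829/549755813888 → NEW=255, ERR=-24693745337611/549755813888
Target (3,4): original=197, with diffused error = 115493987203829/549755813888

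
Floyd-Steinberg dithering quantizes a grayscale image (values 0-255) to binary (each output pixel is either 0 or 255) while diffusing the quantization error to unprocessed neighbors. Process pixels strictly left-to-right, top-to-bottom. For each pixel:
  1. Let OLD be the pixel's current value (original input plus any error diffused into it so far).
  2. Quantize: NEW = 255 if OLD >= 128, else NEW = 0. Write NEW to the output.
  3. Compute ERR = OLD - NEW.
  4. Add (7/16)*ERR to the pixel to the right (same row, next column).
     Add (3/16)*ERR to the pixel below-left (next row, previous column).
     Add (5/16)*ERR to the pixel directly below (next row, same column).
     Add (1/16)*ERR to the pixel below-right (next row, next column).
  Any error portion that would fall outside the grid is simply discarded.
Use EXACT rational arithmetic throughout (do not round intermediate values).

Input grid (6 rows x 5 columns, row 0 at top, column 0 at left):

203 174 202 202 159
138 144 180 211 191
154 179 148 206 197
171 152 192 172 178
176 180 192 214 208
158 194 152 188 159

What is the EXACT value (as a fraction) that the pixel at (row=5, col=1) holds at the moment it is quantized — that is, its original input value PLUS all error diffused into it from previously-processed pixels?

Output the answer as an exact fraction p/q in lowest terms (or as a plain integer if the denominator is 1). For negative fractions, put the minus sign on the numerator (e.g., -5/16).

(0,0): OLD=203 → NEW=255, ERR=-52
(0,1): OLD=605/4 → NEW=255, ERR=-415/4
(0,2): OLD=10023/64 → NEW=255, ERR=-6297/64
(0,3): OLD=162769/1024 → NEW=255, ERR=-98351/1024
(0,4): OLD=1916599/16384 → NEW=0, ERR=1916599/16384
(1,0): OLD=6547/64 → NEW=0, ERR=6547/64
(1,1): OLD=68933/512 → NEW=255, ERR=-61627/512
(1,2): OLD=1181289/16384 → NEW=0, ERR=1181289/16384
(1,3): OLD=14962773/65536 → NEW=255, ERR=-1748907/65536
(1,4): OLD=220073183/1048576 → NEW=255, ERR=-47313697/1048576
(2,0): OLD=1338567/8192 → NEW=255, ERR=-750393/8192
(2,1): OLD=31777853/262144 → NEW=0, ERR=31777853/262144
(2,2): OLD=885165175/4194304 → NEW=255, ERR=-184382345/4194304
(2,3): OLD=11708744949/67108864 → NEW=255, ERR=-5404015371/67108864
(2,4): OLD=156767767923/1073741824 → NEW=255, ERR=-117036397197/1073741824
(3,0): OLD=692496663/4194304 → NEW=255, ERR=-377050857/4194304
(3,1): OLD=4583035659/33554432 → NEW=255, ERR=-3973344501/33554432
(3,2): OLD=127704103849/1073741824 → NEW=0, ERR=127704103849/1073741824
(3,3): OLD=377279240625/2147483648 → NEW=255, ERR=-170329089615/2147483648
(3,4): OLD=3580437338357/34359738368 → NEW=0, ERR=3580437338357/34359738368
(4,0): OLD=67487212729/536870912 → NEW=0, ERR=67487212729/536870912
(4,1): OLD=3688049603321/17179869184 → NEW=255, ERR=-692817038599/17179869184
(4,2): OLD=52020916635703/274877906944 → NEW=255, ERR=-18072949635017/274877906944
(4,3): OLD=824283435283449/4398046511104 → NEW=255, ERR=-297218425048071/4398046511104
(4,4): OLD=14498815734634575/70368744177664 → NEW=255, ERR=-3445214030669745/70368744177664
(5,0): OLD=52150212217995/274877906944 → NEW=255, ERR=-17943654052725/274877906944
(5,1): OLD=326262342854689/2199023255552 → NEW=255, ERR=-234488587311071/2199023255552
Target (5,1): original=194, with diffused error = 326262342854689/2199023255552

Answer: 326262342854689/2199023255552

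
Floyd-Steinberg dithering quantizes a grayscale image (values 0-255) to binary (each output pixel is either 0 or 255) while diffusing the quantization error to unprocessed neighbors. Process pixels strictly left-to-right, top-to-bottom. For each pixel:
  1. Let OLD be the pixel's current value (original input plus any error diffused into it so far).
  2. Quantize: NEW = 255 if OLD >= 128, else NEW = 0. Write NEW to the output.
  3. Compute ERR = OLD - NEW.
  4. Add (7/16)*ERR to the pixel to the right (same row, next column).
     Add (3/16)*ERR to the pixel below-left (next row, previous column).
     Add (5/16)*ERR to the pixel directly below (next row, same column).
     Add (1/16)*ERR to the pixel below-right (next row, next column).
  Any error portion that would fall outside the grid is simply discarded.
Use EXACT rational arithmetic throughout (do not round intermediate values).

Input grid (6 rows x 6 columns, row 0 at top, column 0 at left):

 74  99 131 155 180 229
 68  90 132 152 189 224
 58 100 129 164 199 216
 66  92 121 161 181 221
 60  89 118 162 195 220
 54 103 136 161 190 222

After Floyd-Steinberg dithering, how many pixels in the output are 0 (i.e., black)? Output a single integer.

Answer: 15

Derivation:
(0,0): OLD=74 → NEW=0, ERR=74
(0,1): OLD=1051/8 → NEW=255, ERR=-989/8
(0,2): OLD=9845/128 → NEW=0, ERR=9845/128
(0,3): OLD=386355/2048 → NEW=255, ERR=-135885/2048
(0,4): OLD=4947045/32768 → NEW=255, ERR=-3408795/32768
(0,5): OLD=96200387/524288 → NEW=255, ERR=-37493053/524288
(1,0): OLD=8697/128 → NEW=0, ERR=8697/128
(1,1): OLD=102543/1024 → NEW=0, ERR=102543/1024
(1,2): OLD=5887739/32768 → NEW=255, ERR=-2468101/32768
(1,3): OLD=10959551/131072 → NEW=0, ERR=10959551/131072
(1,4): OLD=1472345021/8388608 → NEW=255, ERR=-666750019/8388608
(1,5): OLD=21525425179/134217728 → NEW=255, ERR=-12700095461/134217728
(2,0): OLD=1605781/16384 → NEW=0, ERR=1605781/16384
(2,1): OLD=86138743/524288 → NEW=255, ERR=-47554697/524288
(2,2): OLD=735816101/8388608 → NEW=0, ERR=735816101/8388608
(2,3): OLD=14018696253/67108864 → NEW=255, ERR=-3094064067/67108864
(2,4): OLD=303814641335/2147483648 → NEW=255, ERR=-243793688905/2147483648
(2,5): OLD=4528452023409/34359738368 → NEW=255, ERR=-4233281260431/34359738368
(3,0): OLD=667908997/8388608 → NEW=0, ERR=667908997/8388608
(3,1): OLD=8124313185/67108864 → NEW=0, ERR=8124313185/67108864
(3,2): OLD=100428201811/536870912 → NEW=255, ERR=-36473880749/536870912
(3,3): OLD=3472586820697/34359738368 → NEW=0, ERR=3472586820697/34359738368
(3,4): OLD=45013205181305/274877906944 → NEW=255, ERR=-25080661089415/274877906944
(3,5): OLD=595866808730999/4398046511104 → NEW=255, ERR=-525635051600521/4398046511104
(4,0): OLD=115513808875/1073741824 → NEW=0, ERR=115513808875/1073741824
(4,1): OLD=2854199141423/17179869184 → NEW=255, ERR=-1526667500497/17179869184
(4,2): OLD=46403608004957/549755813888 → NEW=0, ERR=46403608004957/549755813888
(4,3): OLD=1839766050864689/8796093022208 → NEW=255, ERR=-403237669798351/8796093022208
(4,4): OLD=18343412682889409/140737488355328 → NEW=255, ERR=-17544646847719231/140737488355328
(4,5): OLD=275640524342856103/2251799813685248 → NEW=0, ERR=275640524342856103/2251799813685248
(5,0): OLD=19504509183485/274877906944 → NEW=0, ERR=19504509183485/274877906944
(5,1): OLD=1133147803935565/8796093022208 → NEW=255, ERR=-1109855916727475/8796093022208
(5,2): OLD=6546114434989663/70368744177664 → NEW=0, ERR=6546114434989663/70368744177664
(5,3): OLD=381171741615423429/2251799813685248 → NEW=255, ERR=-193037210874314811/2251799813685248
(5,4): OLD=601791492403200277/4503599627370496 → NEW=255, ERR=-546626412576276203/4503599627370496
(5,5): OLD=14365377532687614009/72057594037927936 → NEW=255, ERR=-4009308946984009671/72057594037927936
Output grid:
  Row 0: .#.###  (2 black, running=2)
  Row 1: ..#.##  (3 black, running=5)
  Row 2: .#.###  (2 black, running=7)
  Row 3: ..#.##  (3 black, running=10)
  Row 4: .#.##.  (3 black, running=13)
  Row 5: .#.###  (2 black, running=15)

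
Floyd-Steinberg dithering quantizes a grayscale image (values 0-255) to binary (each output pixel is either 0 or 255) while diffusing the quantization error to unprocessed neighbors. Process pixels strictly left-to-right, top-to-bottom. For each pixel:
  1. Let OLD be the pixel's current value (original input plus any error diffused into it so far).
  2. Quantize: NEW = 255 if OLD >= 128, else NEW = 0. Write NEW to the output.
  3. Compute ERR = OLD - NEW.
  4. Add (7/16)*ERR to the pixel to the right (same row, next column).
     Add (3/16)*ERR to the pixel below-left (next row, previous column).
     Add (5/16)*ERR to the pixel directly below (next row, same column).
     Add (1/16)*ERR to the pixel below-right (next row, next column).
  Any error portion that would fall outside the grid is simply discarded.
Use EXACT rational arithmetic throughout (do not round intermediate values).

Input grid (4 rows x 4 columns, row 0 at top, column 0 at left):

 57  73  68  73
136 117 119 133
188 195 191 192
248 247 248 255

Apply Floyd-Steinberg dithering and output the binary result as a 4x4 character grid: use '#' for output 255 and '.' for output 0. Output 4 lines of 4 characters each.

Answer: ....
###.
#.##
####

Derivation:
(0,0): OLD=57 → NEW=0, ERR=57
(0,1): OLD=1567/16 → NEW=0, ERR=1567/16
(0,2): OLD=28377/256 → NEW=0, ERR=28377/256
(0,3): OLD=497647/4096 → NEW=0, ERR=497647/4096
(1,0): OLD=44077/256 → NEW=255, ERR=-21203/256
(1,1): OLD=277947/2048 → NEW=255, ERR=-244293/2048
(1,2): OLD=8542935/65536 → NEW=255, ERR=-8168745/65536
(1,3): OLD=129355665/1048576 → NEW=0, ERR=129355665/1048576
(2,0): OLD=4579385/32768 → NEW=255, ERR=-3776455/32768
(2,1): OLD=82580867/1048576 → NEW=0, ERR=82580867/1048576
(2,2): OLD=424000463/2097152 → NEW=255, ERR=-110773297/2097152
(2,3): OLD=6699194675/33554432 → NEW=255, ERR=-1857185485/33554432
(3,0): OLD=3804259369/16777216 → NEW=255, ERR=-473930711/16777216
(3,1): OLD=65000407927/268435456 → NEW=255, ERR=-3450633353/268435456
(3,2): OLD=946670796169/4294967296 → NEW=255, ERR=-148545864311/4294967296
(3,3): OLD=15068183094847/68719476736 → NEW=255, ERR=-2455283472833/68719476736
Row 0: ....
Row 1: ###.
Row 2: #.##
Row 3: ####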